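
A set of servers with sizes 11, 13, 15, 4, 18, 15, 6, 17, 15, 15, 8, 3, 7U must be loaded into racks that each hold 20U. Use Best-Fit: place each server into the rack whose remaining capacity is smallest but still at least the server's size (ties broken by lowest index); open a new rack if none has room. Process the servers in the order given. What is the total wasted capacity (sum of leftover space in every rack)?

33

rack 1: place 11U, 9U left
rack 2: place 13U, 7U left
rack 3: place 15U, 5U left
rack 3: place 4U, 1U left
rack 4: place 18U, 2U left
rack 5: place 15U, 5U left
rack 2: place 6U, 1U left
rack 6: place 17U, 3U left
rack 7: place 15U, 5U left
rack 8: place 15U, 5U left
rack 1: place 8U, 1U left
rack 6: place 3U, 0U left
rack 9: place 7U, 13U left
9 racks × 20U = 180U; used 147U; unused 33U.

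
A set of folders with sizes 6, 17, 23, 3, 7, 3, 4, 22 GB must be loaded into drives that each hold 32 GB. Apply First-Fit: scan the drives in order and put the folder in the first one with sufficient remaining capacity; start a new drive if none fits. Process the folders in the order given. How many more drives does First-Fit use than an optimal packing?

0

First-Fit: [6,17,3,3] [23,7] [4,22] → 3 drives.
Total size 85 GB; any packing needs at least ⌈85/32⌉ = 3 drives.
So 3 is already optimal.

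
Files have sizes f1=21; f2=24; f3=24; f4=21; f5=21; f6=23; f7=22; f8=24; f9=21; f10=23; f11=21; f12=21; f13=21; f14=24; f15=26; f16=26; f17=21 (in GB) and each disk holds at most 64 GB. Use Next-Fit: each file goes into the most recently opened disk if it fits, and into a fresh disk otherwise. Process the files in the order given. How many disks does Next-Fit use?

f1 (21 GB) → disk 1 (remaining 43 GB)
f2 (24 GB) → disk 1 (remaining 19 GB)
f3 (24 GB) → disk 2 (remaining 40 GB)
f4 (21 GB) → disk 2 (remaining 19 GB)
f5 (21 GB) → disk 3 (remaining 43 GB)
f6 (23 GB) → disk 3 (remaining 20 GB)
f7 (22 GB) → disk 4 (remaining 42 GB)
f8 (24 GB) → disk 4 (remaining 18 GB)
f9 (21 GB) → disk 5 (remaining 43 GB)
f10 (23 GB) → disk 5 (remaining 20 GB)
f11 (21 GB) → disk 6 (remaining 43 GB)
f12 (21 GB) → disk 6 (remaining 22 GB)
f13 (21 GB) → disk 6 (remaining 1 GB)
f14 (24 GB) → disk 7 (remaining 40 GB)
f15 (26 GB) → disk 7 (remaining 14 GB)
f16 (26 GB) → disk 8 (remaining 38 GB)
f17 (21 GB) → disk 8 (remaining 17 GB)

8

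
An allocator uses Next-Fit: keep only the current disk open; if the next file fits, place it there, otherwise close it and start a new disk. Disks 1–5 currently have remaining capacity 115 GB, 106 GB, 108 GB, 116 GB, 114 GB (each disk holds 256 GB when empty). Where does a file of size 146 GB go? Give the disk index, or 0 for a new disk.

Next-Fit only looks at disk 5, which has 114 GB free.
146 GB does not fit, so a new disk is opened.

0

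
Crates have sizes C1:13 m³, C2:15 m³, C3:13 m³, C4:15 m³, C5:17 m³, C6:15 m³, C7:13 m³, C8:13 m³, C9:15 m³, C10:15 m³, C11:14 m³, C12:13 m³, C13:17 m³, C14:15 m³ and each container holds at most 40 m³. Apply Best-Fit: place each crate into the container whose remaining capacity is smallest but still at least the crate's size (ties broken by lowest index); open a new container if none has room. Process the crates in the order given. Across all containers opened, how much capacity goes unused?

77

Put C1 (13 m³) in container 1; 27 m³ remain.
Put C2 (15 m³) in container 1; 12 m³ remain.
Put C3 (13 m³) in container 2; 27 m³ remain.
Put C4 (15 m³) in container 2; 12 m³ remain.
Put C5 (17 m³) in container 3; 23 m³ remain.
Put C6 (15 m³) in container 3; 8 m³ remain.
Put C7 (13 m³) in container 4; 27 m³ remain.
Put C8 (13 m³) in container 4; 14 m³ remain.
Put C9 (15 m³) in container 5; 25 m³ remain.
Put C10 (15 m³) in container 5; 10 m³ remain.
Put C11 (14 m³) in container 4; 0 m³ remain.
Put C12 (13 m³) in container 6; 27 m³ remain.
Put C13 (17 m³) in container 6; 10 m³ remain.
Put C14 (15 m³) in container 7; 25 m³ remain.
7 containers × 40 m³ = 280 m³; used 203 m³; unused 77 m³.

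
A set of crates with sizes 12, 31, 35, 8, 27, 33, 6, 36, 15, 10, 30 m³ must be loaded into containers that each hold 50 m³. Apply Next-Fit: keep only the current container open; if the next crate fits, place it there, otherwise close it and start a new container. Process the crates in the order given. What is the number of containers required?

container 1: place 12 m³, 38 m³ left
container 1: place 31 m³, 7 m³ left
container 2: place 35 m³, 15 m³ left
container 2: place 8 m³, 7 m³ left
container 3: place 27 m³, 23 m³ left
container 4: place 33 m³, 17 m³ left
container 4: place 6 m³, 11 m³ left
container 5: place 36 m³, 14 m³ left
container 6: place 15 m³, 35 m³ left
container 6: place 10 m³, 25 m³ left
container 7: place 30 m³, 20 m³ left
Final containers: [12,31] [35,8] [27] [33,6] [36] [15,10] [30].

7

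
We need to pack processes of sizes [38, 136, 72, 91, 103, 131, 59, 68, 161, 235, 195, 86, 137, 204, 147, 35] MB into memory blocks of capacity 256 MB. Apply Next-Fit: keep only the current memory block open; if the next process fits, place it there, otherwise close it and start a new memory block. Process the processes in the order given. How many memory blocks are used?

9 memory blocks

38 MB → memory block 1 (remaining 218 MB)
136 MB → memory block 1 (remaining 82 MB)
72 MB → memory block 1 (remaining 10 MB)
91 MB → memory block 2 (remaining 165 MB)
103 MB → memory block 2 (remaining 62 MB)
131 MB → memory block 3 (remaining 125 MB)
59 MB → memory block 3 (remaining 66 MB)
68 MB → memory block 4 (remaining 188 MB)
161 MB → memory block 4 (remaining 27 MB)
235 MB → memory block 5 (remaining 21 MB)
195 MB → memory block 6 (remaining 61 MB)
86 MB → memory block 7 (remaining 170 MB)
137 MB → memory block 7 (remaining 33 MB)
204 MB → memory block 8 (remaining 52 MB)
147 MB → memory block 9 (remaining 109 MB)
35 MB → memory block 9 (remaining 74 MB)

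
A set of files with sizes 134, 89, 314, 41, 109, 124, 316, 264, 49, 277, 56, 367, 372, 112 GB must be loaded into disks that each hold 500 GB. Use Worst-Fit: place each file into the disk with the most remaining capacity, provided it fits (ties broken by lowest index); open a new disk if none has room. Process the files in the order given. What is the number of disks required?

disk 1: place 134 GB, 366 GB left
disk 1: place 89 GB, 277 GB left
disk 2: place 314 GB, 186 GB left
disk 1: place 41 GB, 236 GB left
disk 1: place 109 GB, 127 GB left
disk 2: place 124 GB, 62 GB left
disk 3: place 316 GB, 184 GB left
disk 4: place 264 GB, 236 GB left
disk 4: place 49 GB, 187 GB left
disk 5: place 277 GB, 223 GB left
disk 5: place 56 GB, 167 GB left
disk 6: place 367 GB, 133 GB left
disk 7: place 372 GB, 128 GB left
disk 4: place 112 GB, 75 GB left
Final disks: [134,89,41,109] [314,124] [316] [264,49,112] [277,56] [367] [372].

7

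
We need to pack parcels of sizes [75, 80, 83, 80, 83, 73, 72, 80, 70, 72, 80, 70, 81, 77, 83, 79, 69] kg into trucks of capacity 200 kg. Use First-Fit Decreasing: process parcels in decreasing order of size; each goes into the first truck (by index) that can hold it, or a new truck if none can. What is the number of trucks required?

Sorted descending: 83, 83, 83, 81, 80, 80, 80, 80, 79, 77, 75, 73, 72, 72, 70, 70, 69.
Put 83 kg in truck 1; 117 kg remain.
Put 83 kg in truck 1; 34 kg remain.
Put 83 kg in truck 2; 117 kg remain.
Put 81 kg in truck 2; 36 kg remain.
Put 80 kg in truck 3; 120 kg remain.
Put 80 kg in truck 3; 40 kg remain.
Put 80 kg in truck 4; 120 kg remain.
Put 80 kg in truck 4; 40 kg remain.
Put 79 kg in truck 5; 121 kg remain.
Put 77 kg in truck 5; 44 kg remain.
Put 75 kg in truck 6; 125 kg remain.
Put 73 kg in truck 6; 52 kg remain.
Put 72 kg in truck 7; 128 kg remain.
Put 72 kg in truck 7; 56 kg remain.
Put 70 kg in truck 8; 130 kg remain.
Put 70 kg in truck 8; 60 kg remain.
Put 69 kg in truck 9; 131 kg remain.

9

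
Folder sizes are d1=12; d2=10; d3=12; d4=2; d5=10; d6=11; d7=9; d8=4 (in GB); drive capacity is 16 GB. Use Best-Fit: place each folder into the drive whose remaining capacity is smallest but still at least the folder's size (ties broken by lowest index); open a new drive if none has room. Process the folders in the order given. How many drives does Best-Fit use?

drive 1: place d1 (12 GB), 4 GB left
drive 2: place d2 (10 GB), 6 GB left
drive 3: place d3 (12 GB), 4 GB left
drive 1: place d4 (2 GB), 2 GB left
drive 4: place d5 (10 GB), 6 GB left
drive 5: place d6 (11 GB), 5 GB left
drive 6: place d7 (9 GB), 7 GB left
drive 3: place d8 (4 GB), 0 GB left

6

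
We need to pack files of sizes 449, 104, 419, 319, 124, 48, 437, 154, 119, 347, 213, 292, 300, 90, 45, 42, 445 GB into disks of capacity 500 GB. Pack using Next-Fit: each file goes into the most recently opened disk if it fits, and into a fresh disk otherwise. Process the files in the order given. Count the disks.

disk 1: place 449 GB, 51 GB left
disk 2: place 104 GB, 396 GB left
disk 3: place 419 GB, 81 GB left
disk 4: place 319 GB, 181 GB left
disk 4: place 124 GB, 57 GB left
disk 4: place 48 GB, 9 GB left
disk 5: place 437 GB, 63 GB left
disk 6: place 154 GB, 346 GB left
disk 6: place 119 GB, 227 GB left
disk 7: place 347 GB, 153 GB left
disk 8: place 213 GB, 287 GB left
disk 9: place 292 GB, 208 GB left
disk 10: place 300 GB, 200 GB left
disk 10: place 90 GB, 110 GB left
disk 10: place 45 GB, 65 GB left
disk 10: place 42 GB, 23 GB left
disk 11: place 445 GB, 55 GB left

11 disks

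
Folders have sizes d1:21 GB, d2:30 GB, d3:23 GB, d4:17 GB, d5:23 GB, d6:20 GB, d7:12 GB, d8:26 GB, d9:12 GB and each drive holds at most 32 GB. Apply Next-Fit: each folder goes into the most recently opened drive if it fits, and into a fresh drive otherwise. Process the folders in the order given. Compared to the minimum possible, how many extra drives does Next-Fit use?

1

Next-Fit: [21] [30] [23] [17] [23] [20,12] [26] [12] → 8 drives.
7 folders exceed 16 GB (half the capacity), and no two of those can share a drive, so at least 7 drives are needed.
An optimal packing achieves that bound: [30] [26] [23] [23] [21] [20,12] [17,12] → 7 drives.
Excess: 8 − 7 = 1.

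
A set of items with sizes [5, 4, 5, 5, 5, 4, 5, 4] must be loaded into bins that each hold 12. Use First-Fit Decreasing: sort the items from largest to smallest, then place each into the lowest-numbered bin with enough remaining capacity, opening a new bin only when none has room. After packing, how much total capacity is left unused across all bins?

11

Sorted descending: 5, 5, 5, 5, 5, 4, 4, 4.
5 → bin 1 (remaining 7)
5 → bin 1 (remaining 2)
5 → bin 2 (remaining 7)
5 → bin 2 (remaining 2)
5 → bin 3 (remaining 7)
4 → bin 3 (remaining 3)
4 → bin 4 (remaining 8)
4 → bin 4 (remaining 4)
4 bins × 12 = 48; used 37; unused 11.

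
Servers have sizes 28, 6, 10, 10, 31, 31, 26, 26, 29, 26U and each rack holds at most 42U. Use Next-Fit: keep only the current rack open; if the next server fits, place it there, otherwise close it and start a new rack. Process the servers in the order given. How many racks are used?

8

28U → rack 1 (remaining 14U)
6U → rack 1 (remaining 8U)
10U → rack 2 (remaining 32U)
10U → rack 2 (remaining 22U)
31U → rack 3 (remaining 11U)
31U → rack 4 (remaining 11U)
26U → rack 5 (remaining 16U)
26U → rack 6 (remaining 16U)
29U → rack 7 (remaining 13U)
26U → rack 8 (remaining 16U)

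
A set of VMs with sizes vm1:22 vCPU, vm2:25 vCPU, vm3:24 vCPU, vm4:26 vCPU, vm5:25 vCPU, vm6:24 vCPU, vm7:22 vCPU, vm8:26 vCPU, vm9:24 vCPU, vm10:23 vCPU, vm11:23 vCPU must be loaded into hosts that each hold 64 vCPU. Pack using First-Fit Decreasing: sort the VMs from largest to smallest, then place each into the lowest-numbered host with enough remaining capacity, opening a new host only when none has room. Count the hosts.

Sorted descending: 26, 26, 25, 25, 24, 24, 24, 23, 23, 22, 22.
26 vCPU → host 1 (remaining 38 vCPU)
26 vCPU → host 1 (remaining 12 vCPU)
25 vCPU → host 2 (remaining 39 vCPU)
25 vCPU → host 2 (remaining 14 vCPU)
24 vCPU → host 3 (remaining 40 vCPU)
24 vCPU → host 3 (remaining 16 vCPU)
24 vCPU → host 4 (remaining 40 vCPU)
23 vCPU → host 4 (remaining 17 vCPU)
23 vCPU → host 5 (remaining 41 vCPU)
22 vCPU → host 5 (remaining 19 vCPU)
22 vCPU → host 6 (remaining 42 vCPU)

6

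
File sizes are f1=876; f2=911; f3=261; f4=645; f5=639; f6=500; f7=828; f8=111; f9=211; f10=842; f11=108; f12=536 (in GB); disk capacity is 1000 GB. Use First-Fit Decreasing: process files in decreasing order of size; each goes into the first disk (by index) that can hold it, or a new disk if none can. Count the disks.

Sorted descending: 911, 876, 842, 828, 645, 639, 536, 500, 261, 211, 111, 108.
911 GB → disk 1 (remaining 89 GB)
876 GB → disk 2 (remaining 124 GB)
842 GB → disk 3 (remaining 158 GB)
828 GB → disk 4 (remaining 172 GB)
645 GB → disk 5 (remaining 355 GB)
639 GB → disk 6 (remaining 361 GB)
536 GB → disk 7 (remaining 464 GB)
500 GB → disk 8 (remaining 500 GB)
261 GB → disk 5 (remaining 94 GB)
211 GB → disk 6 (remaining 150 GB)
111 GB → disk 2 (remaining 13 GB)
108 GB → disk 3 (remaining 50 GB)

8 disks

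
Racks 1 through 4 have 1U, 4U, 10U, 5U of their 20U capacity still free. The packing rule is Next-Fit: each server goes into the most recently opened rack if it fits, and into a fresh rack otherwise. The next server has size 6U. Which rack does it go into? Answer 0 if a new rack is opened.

Next-Fit only looks at rack 4, which has 5U free.
6U does not fit, so a new rack is opened.

0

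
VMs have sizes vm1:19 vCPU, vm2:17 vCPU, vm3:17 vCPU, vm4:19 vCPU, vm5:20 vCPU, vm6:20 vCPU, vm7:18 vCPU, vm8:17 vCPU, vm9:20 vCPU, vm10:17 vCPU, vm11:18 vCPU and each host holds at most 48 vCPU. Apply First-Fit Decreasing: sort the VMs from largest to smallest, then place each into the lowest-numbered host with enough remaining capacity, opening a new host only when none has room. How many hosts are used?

Sorted descending: 20, 20, 20, 19, 19, 18, 18, 17, 17, 17, 17.
Put 20 vCPU in host 1; 28 vCPU remain.
Put 20 vCPU in host 1; 8 vCPU remain.
Put 20 vCPU in host 2; 28 vCPU remain.
Put 19 vCPU in host 2; 9 vCPU remain.
Put 19 vCPU in host 3; 29 vCPU remain.
Put 18 vCPU in host 3; 11 vCPU remain.
Put 18 vCPU in host 4; 30 vCPU remain.
Put 17 vCPU in host 4; 13 vCPU remain.
Put 17 vCPU in host 5; 31 vCPU remain.
Put 17 vCPU in host 5; 14 vCPU remain.
Put 17 vCPU in host 6; 31 vCPU remain.
Final hosts: [20,20] [20,19] [19,18] [18,17] [17,17] [17].

6 hosts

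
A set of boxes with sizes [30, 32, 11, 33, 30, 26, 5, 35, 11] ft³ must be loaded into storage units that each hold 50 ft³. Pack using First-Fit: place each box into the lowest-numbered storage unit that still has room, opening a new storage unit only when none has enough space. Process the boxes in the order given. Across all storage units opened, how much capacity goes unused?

87

30 ft³ → storage unit 1 (remaining 20 ft³)
32 ft³ → storage unit 2 (remaining 18 ft³)
11 ft³ → storage unit 1 (remaining 9 ft³)
33 ft³ → storage unit 3 (remaining 17 ft³)
30 ft³ → storage unit 4 (remaining 20 ft³)
26 ft³ → storage unit 5 (remaining 24 ft³)
5 ft³ → storage unit 1 (remaining 4 ft³)
35 ft³ → storage unit 6 (remaining 15 ft³)
11 ft³ → storage unit 2 (remaining 7 ft³)
6 storage units × 50 ft³ = 300 ft³; used 213 ft³; unused 87 ft³.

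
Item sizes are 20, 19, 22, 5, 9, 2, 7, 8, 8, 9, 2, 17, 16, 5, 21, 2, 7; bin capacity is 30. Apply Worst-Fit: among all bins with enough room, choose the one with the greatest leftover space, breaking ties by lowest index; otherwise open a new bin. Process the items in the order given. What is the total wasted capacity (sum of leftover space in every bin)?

31

Put 20 in bin 1; 10 remain.
Put 19 in bin 2; 11 remain.
Put 22 in bin 3; 8 remain.
Put 5 in bin 2; 6 remain.
Put 9 in bin 1; 1 remain.
Put 2 in bin 3; 6 remain.
Put 7 in bin 4; 23 remain.
Put 8 in bin 4; 15 remain.
Put 8 in bin 4; 7 remain.
Put 9 in bin 5; 21 remain.
Put 2 in bin 5; 19 remain.
Put 17 in bin 5; 2 remain.
Put 16 in bin 6; 14 remain.
Put 5 in bin 6; 9 remain.
Put 21 in bin 7; 9 remain.
Put 2 in bin 6; 7 remain.
Put 7 in bin 7; 2 remain.
7 bins × 30 = 210; used 179; unused 31.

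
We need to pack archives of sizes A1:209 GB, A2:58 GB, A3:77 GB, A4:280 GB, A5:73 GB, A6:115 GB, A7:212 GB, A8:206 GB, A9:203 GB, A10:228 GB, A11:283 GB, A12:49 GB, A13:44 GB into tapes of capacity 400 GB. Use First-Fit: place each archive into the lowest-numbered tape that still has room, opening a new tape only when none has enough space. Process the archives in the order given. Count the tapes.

tape 1: place A1 (209 GB), 191 GB left
tape 1: place A2 (58 GB), 133 GB left
tape 1: place A3 (77 GB), 56 GB left
tape 2: place A4 (280 GB), 120 GB left
tape 2: place A5 (73 GB), 47 GB left
tape 3: place A6 (115 GB), 285 GB left
tape 3: place A7 (212 GB), 73 GB left
tape 4: place A8 (206 GB), 194 GB left
tape 5: place A9 (203 GB), 197 GB left
tape 6: place A10 (228 GB), 172 GB left
tape 7: place A11 (283 GB), 117 GB left
tape 1: place A12 (49 GB), 7 GB left
tape 2: place A13 (44 GB), 3 GB left

7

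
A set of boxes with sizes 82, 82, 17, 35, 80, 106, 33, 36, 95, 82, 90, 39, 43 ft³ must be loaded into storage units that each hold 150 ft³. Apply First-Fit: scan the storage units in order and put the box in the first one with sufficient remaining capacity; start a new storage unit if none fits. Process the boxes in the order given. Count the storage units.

Put 82 ft³ in storage unit 1; 68 ft³ remain.
Put 82 ft³ in storage unit 2; 68 ft³ remain.
Put 17 ft³ in storage unit 1; 51 ft³ remain.
Put 35 ft³ in storage unit 1; 16 ft³ remain.
Put 80 ft³ in storage unit 3; 70 ft³ remain.
Put 106 ft³ in storage unit 4; 44 ft³ remain.
Put 33 ft³ in storage unit 2; 35 ft³ remain.
Put 36 ft³ in storage unit 3; 34 ft³ remain.
Put 95 ft³ in storage unit 5; 55 ft³ remain.
Put 82 ft³ in storage unit 6; 68 ft³ remain.
Put 90 ft³ in storage unit 7; 60 ft³ remain.
Put 39 ft³ in storage unit 4; 5 ft³ remain.
Put 43 ft³ in storage unit 5; 12 ft³ remain.

7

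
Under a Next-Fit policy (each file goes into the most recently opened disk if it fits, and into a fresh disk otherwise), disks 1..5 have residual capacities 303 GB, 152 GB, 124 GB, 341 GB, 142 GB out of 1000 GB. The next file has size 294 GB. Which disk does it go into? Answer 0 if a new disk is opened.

Next-Fit only looks at disk 5, which has 142 GB free.
294 GB does not fit, so a new disk is opened.

0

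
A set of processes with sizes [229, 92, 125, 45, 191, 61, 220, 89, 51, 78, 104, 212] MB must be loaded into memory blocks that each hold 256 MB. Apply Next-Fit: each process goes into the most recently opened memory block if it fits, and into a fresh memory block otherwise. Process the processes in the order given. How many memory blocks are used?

8

229 MB → memory block 1 (remaining 27 MB)
92 MB → memory block 2 (remaining 164 MB)
125 MB → memory block 2 (remaining 39 MB)
45 MB → memory block 3 (remaining 211 MB)
191 MB → memory block 3 (remaining 20 MB)
61 MB → memory block 4 (remaining 195 MB)
220 MB → memory block 5 (remaining 36 MB)
89 MB → memory block 6 (remaining 167 MB)
51 MB → memory block 6 (remaining 116 MB)
78 MB → memory block 6 (remaining 38 MB)
104 MB → memory block 7 (remaining 152 MB)
212 MB → memory block 8 (remaining 44 MB)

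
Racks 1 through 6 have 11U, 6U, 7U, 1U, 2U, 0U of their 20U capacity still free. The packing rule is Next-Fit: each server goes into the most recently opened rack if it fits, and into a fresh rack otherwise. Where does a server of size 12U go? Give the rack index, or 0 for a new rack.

Next-Fit only looks at rack 6, which has 0U free.
12U does not fit, so a new rack is opened.

0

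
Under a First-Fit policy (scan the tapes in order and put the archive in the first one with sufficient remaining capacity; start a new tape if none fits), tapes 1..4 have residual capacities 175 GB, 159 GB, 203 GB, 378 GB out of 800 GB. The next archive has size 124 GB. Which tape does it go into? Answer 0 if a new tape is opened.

Tapes with room: tape 1 (175 GB), tape 2 (159 GB), tape 3 (203 GB), tape 4 (378 GB).
The first with room is tape 1.

1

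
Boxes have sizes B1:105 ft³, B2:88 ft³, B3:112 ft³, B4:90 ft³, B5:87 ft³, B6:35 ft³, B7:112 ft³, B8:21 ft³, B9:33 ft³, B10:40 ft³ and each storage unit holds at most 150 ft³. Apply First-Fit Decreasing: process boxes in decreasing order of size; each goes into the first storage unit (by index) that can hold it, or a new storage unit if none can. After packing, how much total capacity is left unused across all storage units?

Sorted descending: 112, 112, 105, 90, 88, 87, 40, 35, 33, 21.
112 ft³ → storage unit 1 (remaining 38 ft³)
112 ft³ → storage unit 2 (remaining 38 ft³)
105 ft³ → storage unit 3 (remaining 45 ft³)
90 ft³ → storage unit 4 (remaining 60 ft³)
88 ft³ → storage unit 5 (remaining 62 ft³)
87 ft³ → storage unit 6 (remaining 63 ft³)
40 ft³ → storage unit 3 (remaining 5 ft³)
35 ft³ → storage unit 1 (remaining 3 ft³)
33 ft³ → storage unit 2 (remaining 5 ft³)
21 ft³ → storage unit 4 (remaining 39 ft³)
6 storage units × 150 ft³ = 900 ft³; used 723 ft³; unused 177 ft³.

177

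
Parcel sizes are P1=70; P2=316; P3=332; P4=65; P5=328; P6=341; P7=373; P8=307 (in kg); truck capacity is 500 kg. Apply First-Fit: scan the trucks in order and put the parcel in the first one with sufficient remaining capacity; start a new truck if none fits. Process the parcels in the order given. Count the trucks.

6

P1 (70 kg) → truck 1 (remaining 430 kg)
P2 (316 kg) → truck 1 (remaining 114 kg)
P3 (332 kg) → truck 2 (remaining 168 kg)
P4 (65 kg) → truck 1 (remaining 49 kg)
P5 (328 kg) → truck 3 (remaining 172 kg)
P6 (341 kg) → truck 4 (remaining 159 kg)
P7 (373 kg) → truck 5 (remaining 127 kg)
P8 (307 kg) → truck 6 (remaining 193 kg)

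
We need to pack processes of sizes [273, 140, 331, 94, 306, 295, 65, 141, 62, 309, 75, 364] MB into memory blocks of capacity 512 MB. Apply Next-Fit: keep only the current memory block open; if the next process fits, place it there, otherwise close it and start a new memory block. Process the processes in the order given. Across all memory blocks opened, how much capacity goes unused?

memory block 1: place 273 MB, 239 MB left
memory block 1: place 140 MB, 99 MB left
memory block 2: place 331 MB, 181 MB left
memory block 2: place 94 MB, 87 MB left
memory block 3: place 306 MB, 206 MB left
memory block 4: place 295 MB, 217 MB left
memory block 4: place 65 MB, 152 MB left
memory block 4: place 141 MB, 11 MB left
memory block 5: place 62 MB, 450 MB left
memory block 5: place 309 MB, 141 MB left
memory block 5: place 75 MB, 66 MB left
memory block 6: place 364 MB, 148 MB left
6 memory blocks × 512 MB = 3072 MB; used 2455 MB; unused 617 MB.

617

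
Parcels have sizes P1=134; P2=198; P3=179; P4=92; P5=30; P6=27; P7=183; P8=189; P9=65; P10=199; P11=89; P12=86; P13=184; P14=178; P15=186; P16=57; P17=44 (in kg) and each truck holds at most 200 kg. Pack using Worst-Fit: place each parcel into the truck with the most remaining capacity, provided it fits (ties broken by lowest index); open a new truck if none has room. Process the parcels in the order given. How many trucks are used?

truck 1: place P1 (134 kg), 66 kg left
truck 2: place P2 (198 kg), 2 kg left
truck 3: place P3 (179 kg), 21 kg left
truck 4: place P4 (92 kg), 108 kg left
truck 4: place P5 (30 kg), 78 kg left
truck 4: place P6 (27 kg), 51 kg left
truck 5: place P7 (183 kg), 17 kg left
truck 6: place P8 (189 kg), 11 kg left
truck 1: place P9 (65 kg), 1 kg left
truck 7: place P10 (199 kg), 1 kg left
truck 8: place P11 (89 kg), 111 kg left
truck 8: place P12 (86 kg), 25 kg left
truck 9: place P13 (184 kg), 16 kg left
truck 10: place P14 (178 kg), 22 kg left
truck 11: place P15 (186 kg), 14 kg left
truck 12: place P16 (57 kg), 143 kg left
truck 12: place P17 (44 kg), 99 kg left
Final trucks: [134,65] [198] [179] [92,30,27] [183] [189] [199] [89,86] [184] [178] [186] [57,44].

12 trucks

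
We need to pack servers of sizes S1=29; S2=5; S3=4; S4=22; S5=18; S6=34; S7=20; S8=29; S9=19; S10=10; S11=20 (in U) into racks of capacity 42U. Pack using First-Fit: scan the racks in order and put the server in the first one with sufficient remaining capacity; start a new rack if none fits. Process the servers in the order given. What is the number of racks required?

6

S1 (29U) → rack 1 (remaining 13U)
S2 (5U) → rack 1 (remaining 8U)
S3 (4U) → rack 1 (remaining 4U)
S4 (22U) → rack 2 (remaining 20U)
S5 (18U) → rack 2 (remaining 2U)
S6 (34U) → rack 3 (remaining 8U)
S7 (20U) → rack 4 (remaining 22U)
S8 (29U) → rack 5 (remaining 13U)
S9 (19U) → rack 4 (remaining 3U)
S10 (10U) → rack 5 (remaining 3U)
S11 (20U) → rack 6 (remaining 22U)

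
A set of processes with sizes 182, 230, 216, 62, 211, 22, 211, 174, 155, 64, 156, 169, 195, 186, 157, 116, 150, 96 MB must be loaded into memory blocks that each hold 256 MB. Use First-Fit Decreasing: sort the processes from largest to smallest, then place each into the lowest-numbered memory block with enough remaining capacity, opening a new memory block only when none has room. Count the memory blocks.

Sorted descending: 230, 216, 211, 211, 195, 186, 182, 174, 169, 157, 156, 155, 150, 116, 96, 64, 62, 22.
memory block 1: place 230 MB, 26 MB left
memory block 2: place 216 MB, 40 MB left
memory block 3: place 211 MB, 45 MB left
memory block 4: place 211 MB, 45 MB left
memory block 5: place 195 MB, 61 MB left
memory block 6: place 186 MB, 70 MB left
memory block 7: place 182 MB, 74 MB left
memory block 8: place 174 MB, 82 MB left
memory block 9: place 169 MB, 87 MB left
memory block 10: place 157 MB, 99 MB left
memory block 11: place 156 MB, 100 MB left
memory block 12: place 155 MB, 101 MB left
memory block 13: place 150 MB, 106 MB left
memory block 14: place 116 MB, 140 MB left
memory block 10: place 96 MB, 3 MB left
memory block 6: place 64 MB, 6 MB left
memory block 7: place 62 MB, 12 MB left
memory block 1: place 22 MB, 4 MB left
Final memory blocks: [230,22] [216] [211] [211] [195] [186,64] [182,62] [174] [169] [157,96] [156] [155] [150] [116].

14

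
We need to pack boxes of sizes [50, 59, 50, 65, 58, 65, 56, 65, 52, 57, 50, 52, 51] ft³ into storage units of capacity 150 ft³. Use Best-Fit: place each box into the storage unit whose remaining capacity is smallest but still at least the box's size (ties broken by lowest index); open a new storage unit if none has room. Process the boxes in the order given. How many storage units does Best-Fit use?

Put 50 ft³ in storage unit 1; 100 ft³ remain.
Put 59 ft³ in storage unit 1; 41 ft³ remain.
Put 50 ft³ in storage unit 2; 100 ft³ remain.
Put 65 ft³ in storage unit 2; 35 ft³ remain.
Put 58 ft³ in storage unit 3; 92 ft³ remain.
Put 65 ft³ in storage unit 3; 27 ft³ remain.
Put 56 ft³ in storage unit 4; 94 ft³ remain.
Put 65 ft³ in storage unit 4; 29 ft³ remain.
Put 52 ft³ in storage unit 5; 98 ft³ remain.
Put 57 ft³ in storage unit 5; 41 ft³ remain.
Put 50 ft³ in storage unit 6; 100 ft³ remain.
Put 52 ft³ in storage unit 6; 48 ft³ remain.
Put 51 ft³ in storage unit 7; 99 ft³ remain.
Final storage units: [50,59] [50,65] [58,65] [56,65] [52,57] [50,52] [51].

7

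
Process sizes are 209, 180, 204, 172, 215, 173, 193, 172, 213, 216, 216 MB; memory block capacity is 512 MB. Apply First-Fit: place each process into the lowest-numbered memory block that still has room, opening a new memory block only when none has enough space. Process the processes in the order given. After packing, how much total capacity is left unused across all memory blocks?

909

209 MB → memory block 1 (remaining 303 MB)
180 MB → memory block 1 (remaining 123 MB)
204 MB → memory block 2 (remaining 308 MB)
172 MB → memory block 2 (remaining 136 MB)
215 MB → memory block 3 (remaining 297 MB)
173 MB → memory block 3 (remaining 124 MB)
193 MB → memory block 4 (remaining 319 MB)
172 MB → memory block 4 (remaining 147 MB)
213 MB → memory block 5 (remaining 299 MB)
216 MB → memory block 5 (remaining 83 MB)
216 MB → memory block 6 (remaining 296 MB)
6 memory blocks × 512 MB = 3072 MB; used 2163 MB; unused 909 MB.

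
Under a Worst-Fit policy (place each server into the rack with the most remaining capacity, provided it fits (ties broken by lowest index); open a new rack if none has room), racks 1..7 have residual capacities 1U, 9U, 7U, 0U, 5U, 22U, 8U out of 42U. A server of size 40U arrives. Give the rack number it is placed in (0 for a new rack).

No rack has ≥ 40U free, so a new rack is opened.

0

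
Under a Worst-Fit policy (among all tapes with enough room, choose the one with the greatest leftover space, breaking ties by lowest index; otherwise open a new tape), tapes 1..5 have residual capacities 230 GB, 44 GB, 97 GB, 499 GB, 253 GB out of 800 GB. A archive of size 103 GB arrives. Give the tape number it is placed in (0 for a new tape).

Tapes with room: tape 1 (230 GB), tape 4 (499 GB), tape 5 (253 GB).
Most room is tape 4 with 499 GB free.

4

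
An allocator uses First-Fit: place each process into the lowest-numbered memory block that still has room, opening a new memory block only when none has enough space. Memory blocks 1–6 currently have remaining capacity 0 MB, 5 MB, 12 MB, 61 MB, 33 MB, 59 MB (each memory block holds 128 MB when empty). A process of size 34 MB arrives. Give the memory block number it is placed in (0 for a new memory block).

4

Memory blocks with room: memory block 4 (61 MB), memory block 6 (59 MB).
The first with room is memory block 4.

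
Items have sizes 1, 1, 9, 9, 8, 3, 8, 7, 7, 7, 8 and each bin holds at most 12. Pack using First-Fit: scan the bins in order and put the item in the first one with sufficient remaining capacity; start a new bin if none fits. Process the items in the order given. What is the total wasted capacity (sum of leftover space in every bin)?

28

Put 1 in bin 1; 11 remain.
Put 1 in bin 1; 10 remain.
Put 9 in bin 1; 1 remain.
Put 9 in bin 2; 3 remain.
Put 8 in bin 3; 4 remain.
Put 3 in bin 2; 0 remain.
Put 8 in bin 4; 4 remain.
Put 7 in bin 5; 5 remain.
Put 7 in bin 6; 5 remain.
Put 7 in bin 7; 5 remain.
Put 8 in bin 8; 4 remain.
8 bins × 12 = 96; used 68; unused 28.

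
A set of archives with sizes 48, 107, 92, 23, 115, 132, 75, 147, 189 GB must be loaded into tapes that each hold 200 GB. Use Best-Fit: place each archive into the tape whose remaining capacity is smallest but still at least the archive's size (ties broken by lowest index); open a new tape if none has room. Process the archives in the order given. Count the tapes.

6 tapes

tape 1: place 48 GB, 152 GB left
tape 1: place 107 GB, 45 GB left
tape 2: place 92 GB, 108 GB left
tape 1: place 23 GB, 22 GB left
tape 3: place 115 GB, 85 GB left
tape 4: place 132 GB, 68 GB left
tape 3: place 75 GB, 10 GB left
tape 5: place 147 GB, 53 GB left
tape 6: place 189 GB, 11 GB left
Final tapes: [48,107,23] [92] [115,75] [132] [147] [189].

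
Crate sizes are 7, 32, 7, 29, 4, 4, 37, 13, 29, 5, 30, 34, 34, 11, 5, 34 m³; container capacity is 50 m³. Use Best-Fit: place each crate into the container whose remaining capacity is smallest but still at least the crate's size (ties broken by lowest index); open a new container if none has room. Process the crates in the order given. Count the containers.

8 containers

Put 7 m³ in container 1; 43 m³ remain.
Put 32 m³ in container 1; 11 m³ remain.
Put 7 m³ in container 1; 4 m³ remain.
Put 29 m³ in container 2; 21 m³ remain.
Put 4 m³ in container 1; 0 m³ remain.
Put 4 m³ in container 2; 17 m³ remain.
Put 37 m³ in container 3; 13 m³ remain.
Put 13 m³ in container 3; 0 m³ remain.
Put 29 m³ in container 4; 21 m³ remain.
Put 5 m³ in container 2; 12 m³ remain.
Put 30 m³ in container 5; 20 m³ remain.
Put 34 m³ in container 6; 16 m³ remain.
Put 34 m³ in container 7; 16 m³ remain.
Put 11 m³ in container 2; 1 m³ remain.
Put 5 m³ in container 6; 11 m³ remain.
Put 34 m³ in container 8; 16 m³ remain.
Final containers: [7,32,7,4] [29,4,5,11] [37,13] [29] [30] [34,5] [34] [34].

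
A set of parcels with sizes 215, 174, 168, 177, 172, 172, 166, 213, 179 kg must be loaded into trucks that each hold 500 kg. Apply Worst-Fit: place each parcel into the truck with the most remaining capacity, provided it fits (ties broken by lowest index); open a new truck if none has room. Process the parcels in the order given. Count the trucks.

truck 1: place 215 kg, 285 kg left
truck 1: place 174 kg, 111 kg left
truck 2: place 168 kg, 332 kg left
truck 2: place 177 kg, 155 kg left
truck 3: place 172 kg, 328 kg left
truck 3: place 172 kg, 156 kg left
truck 4: place 166 kg, 334 kg left
truck 4: place 213 kg, 121 kg left
truck 5: place 179 kg, 321 kg left

5 trucks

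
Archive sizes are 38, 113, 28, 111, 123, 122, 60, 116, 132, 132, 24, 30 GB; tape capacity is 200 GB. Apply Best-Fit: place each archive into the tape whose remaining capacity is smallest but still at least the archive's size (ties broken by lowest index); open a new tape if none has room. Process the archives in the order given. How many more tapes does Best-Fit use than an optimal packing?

0

Best-Fit: [38,113,28] [111] [123,60] [122] [116] [132,24,30] [132] → 7 tapes.
7 archives exceed 100 GB (half the capacity), and no two of those can share a tape, so at least 7 tapes are needed.
So 7 is already optimal.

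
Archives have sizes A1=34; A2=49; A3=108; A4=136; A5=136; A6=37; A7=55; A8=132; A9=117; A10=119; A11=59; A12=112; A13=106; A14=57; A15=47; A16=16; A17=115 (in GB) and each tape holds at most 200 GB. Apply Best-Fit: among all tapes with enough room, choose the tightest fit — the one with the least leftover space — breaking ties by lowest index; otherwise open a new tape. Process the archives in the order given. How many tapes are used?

A1 (34 GB) → tape 1 (remaining 166 GB)
A2 (49 GB) → tape 1 (remaining 117 GB)
A3 (108 GB) → tape 1 (remaining 9 GB)
A4 (136 GB) → tape 2 (remaining 64 GB)
A5 (136 GB) → tape 3 (remaining 64 GB)
A6 (37 GB) → tape 2 (remaining 27 GB)
A7 (55 GB) → tape 3 (remaining 9 GB)
A8 (132 GB) → tape 4 (remaining 68 GB)
A9 (117 GB) → tape 5 (remaining 83 GB)
A10 (119 GB) → tape 6 (remaining 81 GB)
A11 (59 GB) → tape 4 (remaining 9 GB)
A12 (112 GB) → tape 7 (remaining 88 GB)
A13 (106 GB) → tape 8 (remaining 94 GB)
A14 (57 GB) → tape 6 (remaining 24 GB)
A15 (47 GB) → tape 5 (remaining 36 GB)
A16 (16 GB) → tape 6 (remaining 8 GB)
A17 (115 GB) → tape 9 (remaining 85 GB)

9 tapes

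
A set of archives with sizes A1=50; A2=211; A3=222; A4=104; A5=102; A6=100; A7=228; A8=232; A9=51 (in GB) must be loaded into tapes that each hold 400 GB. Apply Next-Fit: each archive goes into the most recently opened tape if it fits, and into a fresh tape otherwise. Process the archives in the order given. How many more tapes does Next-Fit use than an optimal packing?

Next-Fit: [50,211] [222,104] [102,100] [228] [232,51] → 5 tapes.
Total size 1300 GB; any packing needs at least ⌈1300/400⌉ = 4 tapes.
An optimal packing achieves that bound: [232,104,51] [228,102,50] [222,100] [211] → 4 tapes.
Excess: 5 − 4 = 1.

1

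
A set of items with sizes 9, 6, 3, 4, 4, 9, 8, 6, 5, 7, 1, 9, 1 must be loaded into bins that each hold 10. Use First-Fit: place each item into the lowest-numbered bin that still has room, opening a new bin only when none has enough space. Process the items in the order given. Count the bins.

9 → bin 1 (remaining 1)
6 → bin 2 (remaining 4)
3 → bin 2 (remaining 1)
4 → bin 3 (remaining 6)
4 → bin 3 (remaining 2)
9 → bin 4 (remaining 1)
8 → bin 5 (remaining 2)
6 → bin 6 (remaining 4)
5 → bin 7 (remaining 5)
7 → bin 8 (remaining 3)
1 → bin 1 (remaining 0)
9 → bin 9 (remaining 1)
1 → bin 2 (remaining 0)

9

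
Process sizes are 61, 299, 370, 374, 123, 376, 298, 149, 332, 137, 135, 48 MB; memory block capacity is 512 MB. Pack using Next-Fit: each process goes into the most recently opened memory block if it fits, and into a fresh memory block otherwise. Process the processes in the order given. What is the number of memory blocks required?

7

Put 61 MB in memory block 1; 451 MB remain.
Put 299 MB in memory block 1; 152 MB remain.
Put 370 MB in memory block 2; 142 MB remain.
Put 374 MB in memory block 3; 138 MB remain.
Put 123 MB in memory block 3; 15 MB remain.
Put 376 MB in memory block 4; 136 MB remain.
Put 298 MB in memory block 5; 214 MB remain.
Put 149 MB in memory block 5; 65 MB remain.
Put 332 MB in memory block 6; 180 MB remain.
Put 137 MB in memory block 6; 43 MB remain.
Put 135 MB in memory block 7; 377 MB remain.
Put 48 MB in memory block 7; 329 MB remain.
Final memory blocks: [61,299] [370] [374,123] [376] [298,149] [332,137] [135,48].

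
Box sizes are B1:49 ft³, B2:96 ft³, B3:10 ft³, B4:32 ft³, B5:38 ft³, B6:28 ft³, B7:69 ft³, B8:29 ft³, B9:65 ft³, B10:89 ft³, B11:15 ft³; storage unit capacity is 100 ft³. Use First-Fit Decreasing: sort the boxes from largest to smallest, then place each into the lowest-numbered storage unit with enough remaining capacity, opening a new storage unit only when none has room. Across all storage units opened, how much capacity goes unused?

80

Sorted descending: 96, 89, 69, 65, 49, 38, 32, 29, 28, 15, 10.
96 ft³ → storage unit 1 (remaining 4 ft³)
89 ft³ → storage unit 2 (remaining 11 ft³)
69 ft³ → storage unit 3 (remaining 31 ft³)
65 ft³ → storage unit 4 (remaining 35 ft³)
49 ft³ → storage unit 5 (remaining 51 ft³)
38 ft³ → storage unit 5 (remaining 13 ft³)
32 ft³ → storage unit 4 (remaining 3 ft³)
29 ft³ → storage unit 3 (remaining 2 ft³)
28 ft³ → storage unit 6 (remaining 72 ft³)
15 ft³ → storage unit 6 (remaining 57 ft³)
10 ft³ → storage unit 2 (remaining 1 ft³)
6 storage units × 100 ft³ = 600 ft³; used 520 ft³; unused 80 ft³.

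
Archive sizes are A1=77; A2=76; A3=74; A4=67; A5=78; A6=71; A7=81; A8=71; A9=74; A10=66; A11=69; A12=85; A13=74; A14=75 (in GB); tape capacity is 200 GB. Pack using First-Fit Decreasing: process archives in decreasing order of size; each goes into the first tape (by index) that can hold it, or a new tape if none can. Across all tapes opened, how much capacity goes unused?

362

Sorted descending: 85, 81, 78, 77, 76, 75, 74, 74, 74, 71, 71, 69, 67, 66.
tape 1: place 85 GB, 115 GB left
tape 1: place 81 GB, 34 GB left
tape 2: place 78 GB, 122 GB left
tape 2: place 77 GB, 45 GB left
tape 3: place 76 GB, 124 GB left
tape 3: place 75 GB, 49 GB left
tape 4: place 74 GB, 126 GB left
tape 4: place 74 GB, 52 GB left
tape 5: place 74 GB, 126 GB left
tape 5: place 71 GB, 55 GB left
tape 6: place 71 GB, 129 GB left
tape 6: place 69 GB, 60 GB left
tape 7: place 67 GB, 133 GB left
tape 7: place 66 GB, 67 GB left
7 tapes × 200 GB = 1400 GB; used 1038 GB; unused 362 GB.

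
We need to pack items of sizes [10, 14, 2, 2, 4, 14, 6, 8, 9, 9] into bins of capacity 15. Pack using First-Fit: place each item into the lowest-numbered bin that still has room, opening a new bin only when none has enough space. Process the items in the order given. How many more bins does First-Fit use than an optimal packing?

1

First-Fit: [10,2,2] [14] [4,6] [14] [8] [9] [9] → 7 bins.
Total size 78; any packing needs at least ⌈78/15⌉ = 6 bins.
An optimal packing achieves that bound: [14] [14] [10,4] [9,6] [9,2,2] [8] → 6 bins.
Excess: 7 − 6 = 1.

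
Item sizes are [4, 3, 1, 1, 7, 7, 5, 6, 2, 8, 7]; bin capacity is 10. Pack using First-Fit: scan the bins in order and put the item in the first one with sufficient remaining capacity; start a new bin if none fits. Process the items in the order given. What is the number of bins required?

bin 1: place 4, 6 left
bin 1: place 3, 3 left
bin 1: place 1, 2 left
bin 1: place 1, 1 left
bin 2: place 7, 3 left
bin 3: place 7, 3 left
bin 4: place 5, 5 left
bin 5: place 6, 4 left
bin 2: place 2, 1 left
bin 6: place 8, 2 left
bin 7: place 7, 3 left

7 bins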